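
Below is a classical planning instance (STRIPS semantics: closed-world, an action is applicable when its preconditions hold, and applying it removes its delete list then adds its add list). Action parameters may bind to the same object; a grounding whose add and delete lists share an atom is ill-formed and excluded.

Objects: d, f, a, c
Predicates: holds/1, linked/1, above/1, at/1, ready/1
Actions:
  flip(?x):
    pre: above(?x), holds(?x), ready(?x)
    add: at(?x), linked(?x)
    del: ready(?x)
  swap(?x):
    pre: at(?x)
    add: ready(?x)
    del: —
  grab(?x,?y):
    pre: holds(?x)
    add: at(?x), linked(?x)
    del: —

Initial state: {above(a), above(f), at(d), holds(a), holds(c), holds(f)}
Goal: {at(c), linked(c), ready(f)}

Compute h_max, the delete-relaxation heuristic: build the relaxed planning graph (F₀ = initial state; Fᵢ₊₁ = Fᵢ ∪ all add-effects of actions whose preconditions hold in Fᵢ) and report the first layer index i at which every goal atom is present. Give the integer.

F0 = init (6 atoms)
F1 = F0 ∪ {at(a), at(c), at(f), linked(a), linked(c), linked(f), ready(d)}  (13 atoms)
F2 = F1 ∪ {ready(a), ready(c), ready(f)}  (16 atoms)
goal ⊆ F2  ⇒  h_max = 2

2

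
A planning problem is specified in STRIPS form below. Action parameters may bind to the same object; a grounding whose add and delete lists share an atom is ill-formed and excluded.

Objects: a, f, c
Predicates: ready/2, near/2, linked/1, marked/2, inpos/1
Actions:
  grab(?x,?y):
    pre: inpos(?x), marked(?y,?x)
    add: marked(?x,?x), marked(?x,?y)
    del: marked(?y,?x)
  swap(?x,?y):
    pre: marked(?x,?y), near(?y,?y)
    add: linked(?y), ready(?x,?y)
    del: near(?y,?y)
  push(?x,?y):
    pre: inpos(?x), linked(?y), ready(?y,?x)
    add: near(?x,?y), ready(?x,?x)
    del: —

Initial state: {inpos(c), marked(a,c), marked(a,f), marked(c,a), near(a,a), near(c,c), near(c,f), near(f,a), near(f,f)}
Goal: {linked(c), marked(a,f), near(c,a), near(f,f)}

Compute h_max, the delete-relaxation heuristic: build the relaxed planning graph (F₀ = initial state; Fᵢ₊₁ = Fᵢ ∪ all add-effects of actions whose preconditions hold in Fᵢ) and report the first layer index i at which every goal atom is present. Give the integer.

F0 = init (9 atoms)
F1 = F0 ∪ {linked(a), linked(c), linked(f), marked(c,c), ready(a,c), ready(a,f), ready(c,a)}  (16 atoms)
F2 = F1 ∪ {near(c,a), ready(c,c)}  (18 atoms)
goal ⊆ F2  ⇒  h_max = 2

2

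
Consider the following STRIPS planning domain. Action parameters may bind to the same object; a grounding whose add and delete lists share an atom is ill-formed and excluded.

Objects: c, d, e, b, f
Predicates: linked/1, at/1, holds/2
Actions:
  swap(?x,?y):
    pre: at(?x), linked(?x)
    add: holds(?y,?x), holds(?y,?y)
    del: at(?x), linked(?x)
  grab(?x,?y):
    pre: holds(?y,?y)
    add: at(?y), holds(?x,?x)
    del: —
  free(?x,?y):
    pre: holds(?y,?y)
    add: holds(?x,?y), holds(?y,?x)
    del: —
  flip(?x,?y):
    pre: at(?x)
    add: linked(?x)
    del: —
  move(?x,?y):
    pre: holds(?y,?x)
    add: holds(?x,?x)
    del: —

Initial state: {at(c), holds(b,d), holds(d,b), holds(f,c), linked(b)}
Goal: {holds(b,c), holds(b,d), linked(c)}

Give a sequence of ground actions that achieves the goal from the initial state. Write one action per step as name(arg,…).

flip(c,c); move(c,f); free(b,c)

1. flip(c,c)  →  {at(c), holds(b,d), holds(d,b), holds(f,c), linked(b), linked(c)}
2. move(c,f)  →  {at(c), holds(b,d), holds(c,c), holds(d,b), holds(f,c), linked(b), linked(c)}
3. free(b,c)  →  {at(c), holds(b,c), holds(b,d), holds(c,b), holds(c,c), holds(d,b), holds(f,c), linked(b), linked(c)}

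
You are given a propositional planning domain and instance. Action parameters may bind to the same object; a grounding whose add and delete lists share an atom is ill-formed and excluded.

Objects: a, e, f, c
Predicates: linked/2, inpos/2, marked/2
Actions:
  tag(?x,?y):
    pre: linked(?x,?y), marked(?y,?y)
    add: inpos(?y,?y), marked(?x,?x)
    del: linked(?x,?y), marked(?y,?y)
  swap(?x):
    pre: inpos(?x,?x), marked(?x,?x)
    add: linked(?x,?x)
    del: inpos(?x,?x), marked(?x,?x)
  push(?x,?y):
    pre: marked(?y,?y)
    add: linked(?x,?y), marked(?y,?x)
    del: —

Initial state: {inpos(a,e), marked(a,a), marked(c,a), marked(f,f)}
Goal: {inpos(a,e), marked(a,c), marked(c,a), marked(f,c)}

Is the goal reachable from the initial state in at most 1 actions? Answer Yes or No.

No

1. push(c,a)  →  {inpos(a,e), linked(c,a), marked(a,a), marked(a,c), marked(c,a), marked(f,f)}
2. push(c,f)  →  {inpos(a,e), linked(c,a), linked(c,f), marked(a,a), marked(a,c), marked(c,a), marked(f,c), marked(f,f)}
optimal plan length = 2; 2 > 1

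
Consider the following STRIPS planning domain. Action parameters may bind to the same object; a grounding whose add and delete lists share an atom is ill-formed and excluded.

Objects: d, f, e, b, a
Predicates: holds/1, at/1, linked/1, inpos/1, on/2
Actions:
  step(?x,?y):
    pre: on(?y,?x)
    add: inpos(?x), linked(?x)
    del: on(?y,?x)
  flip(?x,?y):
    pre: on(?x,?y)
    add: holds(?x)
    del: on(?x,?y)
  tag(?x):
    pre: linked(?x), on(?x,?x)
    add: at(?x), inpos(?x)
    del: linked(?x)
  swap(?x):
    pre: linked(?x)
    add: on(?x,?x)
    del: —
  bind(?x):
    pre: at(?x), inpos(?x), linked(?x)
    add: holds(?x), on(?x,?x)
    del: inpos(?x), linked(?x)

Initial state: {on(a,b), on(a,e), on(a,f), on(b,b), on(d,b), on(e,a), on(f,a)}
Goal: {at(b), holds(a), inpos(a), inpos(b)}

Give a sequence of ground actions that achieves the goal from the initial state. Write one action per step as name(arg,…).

step(b,d); step(a,f); flip(a,f); tag(b)

1. step(b,d)  →  {inpos(b), linked(b), on(a,b), on(a,e), on(a,f), on(b,b), on(e,a), on(f,a)}
2. step(a,f)  →  {inpos(a), inpos(b), linked(a), linked(b), on(a,b), on(a,e), on(a,f), on(b,b), on(e,a)}
3. flip(a,f)  →  {holds(a), inpos(a), inpos(b), linked(a), linked(b), on(a,b), on(a,e), on(b,b), on(e,a)}
4. tag(b)  →  {at(b), holds(a), inpos(a), inpos(b), linked(a), on(a,b), on(a,e), on(b,b), on(e,a)}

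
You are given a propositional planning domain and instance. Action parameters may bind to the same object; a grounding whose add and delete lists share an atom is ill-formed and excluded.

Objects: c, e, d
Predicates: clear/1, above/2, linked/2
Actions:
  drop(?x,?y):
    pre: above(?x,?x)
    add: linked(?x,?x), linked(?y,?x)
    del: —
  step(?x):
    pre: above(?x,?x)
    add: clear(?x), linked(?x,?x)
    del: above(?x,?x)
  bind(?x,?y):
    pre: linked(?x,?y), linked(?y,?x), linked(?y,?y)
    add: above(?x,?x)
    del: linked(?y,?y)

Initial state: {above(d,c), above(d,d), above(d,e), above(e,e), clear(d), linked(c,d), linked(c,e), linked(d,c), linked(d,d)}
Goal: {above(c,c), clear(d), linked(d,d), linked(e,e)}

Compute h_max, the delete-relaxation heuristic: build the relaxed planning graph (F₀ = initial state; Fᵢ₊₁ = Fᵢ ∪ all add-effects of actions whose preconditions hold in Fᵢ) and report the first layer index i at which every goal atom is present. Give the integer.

1

F0 = init (9 atoms)
F1 = F0 ∪ {above(c,c), clear(e), linked(d,e), linked(e,d), linked(e,e)}  (14 atoms)
goal ⊆ F1  ⇒  h_max = 1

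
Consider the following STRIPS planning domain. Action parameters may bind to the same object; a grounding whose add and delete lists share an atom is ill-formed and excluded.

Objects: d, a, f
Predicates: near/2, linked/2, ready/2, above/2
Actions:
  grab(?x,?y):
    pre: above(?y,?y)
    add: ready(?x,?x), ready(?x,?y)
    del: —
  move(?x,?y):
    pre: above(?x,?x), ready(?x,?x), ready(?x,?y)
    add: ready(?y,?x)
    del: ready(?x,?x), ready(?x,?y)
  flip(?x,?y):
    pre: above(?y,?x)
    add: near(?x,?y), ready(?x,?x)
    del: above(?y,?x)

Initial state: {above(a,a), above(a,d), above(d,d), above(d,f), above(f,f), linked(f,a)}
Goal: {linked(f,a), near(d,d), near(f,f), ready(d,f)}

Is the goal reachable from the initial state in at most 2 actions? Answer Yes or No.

1. grab(d,f)  →  {above(a,a), above(a,d), above(d,d), above(d,f), above(f,f), linked(f,a), ready(d,d), ready(d,f)}
2. flip(d,d)  →  {above(a,a), above(a,d), above(d,f), above(f,f), linked(f,a), near(d,d), ready(d,d), ready(d,f)}
3. flip(f,f)  →  {above(a,a), above(a,d), above(d,f), linked(f,a), near(d,d), near(f,f), ready(d,d), ready(d,f), ready(f,f)}
optimal plan length = 3; 3 > 2

No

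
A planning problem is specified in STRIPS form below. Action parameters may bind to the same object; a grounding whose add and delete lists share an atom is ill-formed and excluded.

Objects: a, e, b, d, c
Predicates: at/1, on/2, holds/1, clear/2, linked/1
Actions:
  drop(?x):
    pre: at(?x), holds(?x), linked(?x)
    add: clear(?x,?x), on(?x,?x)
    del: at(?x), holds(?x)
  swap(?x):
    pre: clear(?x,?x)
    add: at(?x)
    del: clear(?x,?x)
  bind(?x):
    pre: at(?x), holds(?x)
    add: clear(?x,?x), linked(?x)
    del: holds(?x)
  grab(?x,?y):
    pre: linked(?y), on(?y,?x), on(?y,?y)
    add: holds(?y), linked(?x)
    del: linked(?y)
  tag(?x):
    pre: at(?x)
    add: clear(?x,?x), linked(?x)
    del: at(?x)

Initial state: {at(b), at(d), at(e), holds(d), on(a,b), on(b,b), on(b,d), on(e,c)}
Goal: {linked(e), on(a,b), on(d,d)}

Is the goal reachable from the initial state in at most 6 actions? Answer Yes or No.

1. tag(e)  →  {at(b), at(d), clear(e,e), holds(d), linked(e), on(a,b), on(b,b), on(b,d), on(e,c)}
2. tag(b)  →  {at(d), clear(b,b), clear(e,e), holds(d), linked(b), linked(e), on(a,b), on(b,b), on(b,d), on(e,c)}
3. grab(d,b)  →  {at(d), clear(b,b), clear(e,e), holds(b), holds(d), linked(d), linked(e), on(a,b), on(b,b), on(b,d), on(e,c)}
4. drop(d)  →  {clear(b,b), clear(d,d), clear(e,e), holds(b), linked(d), linked(e), on(a,b), on(b,b), on(b,d), on(d,d), on(e,c)}
optimal plan length = 4; 4 ≤ 6

Yes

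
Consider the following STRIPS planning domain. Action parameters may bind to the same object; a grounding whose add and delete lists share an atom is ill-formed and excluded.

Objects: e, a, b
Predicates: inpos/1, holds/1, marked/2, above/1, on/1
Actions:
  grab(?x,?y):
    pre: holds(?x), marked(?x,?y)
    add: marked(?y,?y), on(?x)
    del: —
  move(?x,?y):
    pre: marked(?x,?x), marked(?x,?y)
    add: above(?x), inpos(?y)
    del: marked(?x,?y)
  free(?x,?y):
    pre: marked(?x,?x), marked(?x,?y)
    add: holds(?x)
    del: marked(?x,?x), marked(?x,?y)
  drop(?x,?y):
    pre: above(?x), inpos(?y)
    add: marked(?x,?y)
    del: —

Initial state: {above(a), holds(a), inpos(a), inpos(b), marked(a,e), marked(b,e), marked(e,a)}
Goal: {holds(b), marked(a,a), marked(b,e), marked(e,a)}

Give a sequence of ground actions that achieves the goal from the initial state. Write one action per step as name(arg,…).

1. drop(a,a)  →  {above(a), holds(a), inpos(a), inpos(b), marked(a,a), marked(a,e), marked(b,e), marked(e,a)}
2. drop(a,b)  →  {above(a), holds(a), inpos(a), inpos(b), marked(a,a), marked(a,b), marked(a,e), marked(b,e), marked(e,a)}
3. grab(a,b)  →  {above(a), holds(a), inpos(a), inpos(b), marked(a,a), marked(a,b), marked(a,e), marked(b,b), marked(b,e), marked(e,a), on(a)}
4. free(b,b)  →  {above(a), holds(a), holds(b), inpos(a), inpos(b), marked(a,a), marked(a,b), marked(a,e), marked(b,e), marked(e,a), on(a)}

drop(a,a); drop(a,b); grab(a,b); free(b,b)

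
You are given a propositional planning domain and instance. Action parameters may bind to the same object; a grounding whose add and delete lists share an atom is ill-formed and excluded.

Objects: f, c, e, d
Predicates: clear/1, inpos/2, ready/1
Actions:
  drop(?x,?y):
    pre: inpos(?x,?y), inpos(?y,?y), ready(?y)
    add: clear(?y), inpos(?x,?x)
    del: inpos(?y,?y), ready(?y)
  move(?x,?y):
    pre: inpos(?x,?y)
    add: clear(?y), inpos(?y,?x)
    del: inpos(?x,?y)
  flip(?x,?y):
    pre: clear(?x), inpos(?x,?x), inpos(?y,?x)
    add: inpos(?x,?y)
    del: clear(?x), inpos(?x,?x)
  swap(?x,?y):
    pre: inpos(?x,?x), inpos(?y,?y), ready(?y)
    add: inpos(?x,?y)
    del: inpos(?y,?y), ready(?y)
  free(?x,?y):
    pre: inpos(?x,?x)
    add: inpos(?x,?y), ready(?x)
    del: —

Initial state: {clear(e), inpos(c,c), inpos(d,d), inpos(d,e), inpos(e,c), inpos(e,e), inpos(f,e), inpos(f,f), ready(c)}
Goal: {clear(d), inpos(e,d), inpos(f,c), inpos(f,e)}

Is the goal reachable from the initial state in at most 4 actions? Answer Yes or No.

1. move(d,e)  →  {clear(e), inpos(c,c), inpos(d,d), inpos(e,c), inpos(e,d), inpos(e,e), inpos(f,e), inpos(f,f), ready(c)}
2. move(e,d)  →  {clear(d), clear(e), inpos(c,c), inpos(d,d), inpos(d,e), inpos(e,c), inpos(e,e), inpos(f,e), inpos(f,f), ready(c)}
3. move(d,e)  →  {clear(d), clear(e), inpos(c,c), inpos(d,d), inpos(e,c), inpos(e,d), inpos(e,e), inpos(f,e), inpos(f,f), ready(c)}
4. swap(f,c)  →  {clear(d), clear(e), inpos(d,d), inpos(e,c), inpos(e,d), inpos(e,e), inpos(f,c), inpos(f,e), inpos(f,f)}
optimal plan length = 4; 4 ≤ 4

Yes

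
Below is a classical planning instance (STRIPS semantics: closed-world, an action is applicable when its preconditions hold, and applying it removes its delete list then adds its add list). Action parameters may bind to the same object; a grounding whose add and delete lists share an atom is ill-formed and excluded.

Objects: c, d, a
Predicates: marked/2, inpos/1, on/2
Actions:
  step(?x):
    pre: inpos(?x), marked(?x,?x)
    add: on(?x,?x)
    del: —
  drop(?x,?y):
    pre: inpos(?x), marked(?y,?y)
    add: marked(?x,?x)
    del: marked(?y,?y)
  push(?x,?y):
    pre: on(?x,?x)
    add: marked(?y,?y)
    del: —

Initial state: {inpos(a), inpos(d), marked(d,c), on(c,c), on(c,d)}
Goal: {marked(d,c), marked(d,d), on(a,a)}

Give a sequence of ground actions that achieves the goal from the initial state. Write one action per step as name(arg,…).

push(c,d); push(c,a); step(a)

1. push(c,d)  →  {inpos(a), inpos(d), marked(d,c), marked(d,d), on(c,c), on(c,d)}
2. push(c,a)  →  {inpos(a), inpos(d), marked(a,a), marked(d,c), marked(d,d), on(c,c), on(c,d)}
3. step(a)  →  {inpos(a), inpos(d), marked(a,a), marked(d,c), marked(d,d), on(a,a), on(c,c), on(c,d)}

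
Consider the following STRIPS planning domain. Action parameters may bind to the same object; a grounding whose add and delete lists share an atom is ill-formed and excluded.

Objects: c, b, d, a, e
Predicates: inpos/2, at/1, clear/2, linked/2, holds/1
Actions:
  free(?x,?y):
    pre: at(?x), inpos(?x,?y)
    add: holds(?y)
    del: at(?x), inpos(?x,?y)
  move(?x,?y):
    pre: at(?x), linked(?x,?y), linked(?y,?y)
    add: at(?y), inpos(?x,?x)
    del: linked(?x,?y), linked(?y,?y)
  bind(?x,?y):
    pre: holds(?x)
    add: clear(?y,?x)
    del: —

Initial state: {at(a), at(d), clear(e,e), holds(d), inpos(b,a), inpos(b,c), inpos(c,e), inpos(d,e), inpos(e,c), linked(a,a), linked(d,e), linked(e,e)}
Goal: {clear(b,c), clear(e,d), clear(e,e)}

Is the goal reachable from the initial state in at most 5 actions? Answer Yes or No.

1. move(d,e)  →  {at(a), at(d), at(e), clear(e,e), holds(d), inpos(b,a), inpos(b,c), inpos(c,e), inpos(d,d), inpos(d,e), inpos(e,c), linked(a,a)}
2. free(e,c)  →  {at(a), at(d), clear(e,e), holds(c), holds(d), inpos(b,a), inpos(b,c), inpos(c,e), inpos(d,d), inpos(d,e), linked(a,a)}
3. bind(c,b)  →  {at(a), at(d), clear(b,c), clear(e,e), holds(c), holds(d), inpos(b,a), inpos(b,c), inpos(c,e), inpos(d,d), inpos(d,e), linked(a,a)}
4. bind(d,e)  →  {at(a), at(d), clear(b,c), clear(e,d), clear(e,e), holds(c), holds(d), inpos(b,a), inpos(b,c), inpos(c,e), inpos(d,d), inpos(d,e), linked(a,a)}
optimal plan length = 4; 4 ≤ 5

Yes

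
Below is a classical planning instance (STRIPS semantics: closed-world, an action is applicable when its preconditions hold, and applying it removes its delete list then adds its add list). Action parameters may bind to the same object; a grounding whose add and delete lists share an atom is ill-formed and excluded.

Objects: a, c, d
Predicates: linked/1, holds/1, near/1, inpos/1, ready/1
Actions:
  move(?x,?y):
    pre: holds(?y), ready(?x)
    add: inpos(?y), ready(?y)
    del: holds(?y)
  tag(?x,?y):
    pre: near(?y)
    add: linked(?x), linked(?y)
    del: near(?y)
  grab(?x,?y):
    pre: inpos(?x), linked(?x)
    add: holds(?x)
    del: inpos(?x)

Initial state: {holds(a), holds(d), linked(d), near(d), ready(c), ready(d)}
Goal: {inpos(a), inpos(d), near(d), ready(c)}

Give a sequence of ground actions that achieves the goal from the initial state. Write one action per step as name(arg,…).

move(c,a); move(a,d)

1. move(c,a)  →  {holds(d), inpos(a), linked(d), near(d), ready(a), ready(c), ready(d)}
2. move(a,d)  →  {inpos(a), inpos(d), linked(d), near(d), ready(a), ready(c), ready(d)}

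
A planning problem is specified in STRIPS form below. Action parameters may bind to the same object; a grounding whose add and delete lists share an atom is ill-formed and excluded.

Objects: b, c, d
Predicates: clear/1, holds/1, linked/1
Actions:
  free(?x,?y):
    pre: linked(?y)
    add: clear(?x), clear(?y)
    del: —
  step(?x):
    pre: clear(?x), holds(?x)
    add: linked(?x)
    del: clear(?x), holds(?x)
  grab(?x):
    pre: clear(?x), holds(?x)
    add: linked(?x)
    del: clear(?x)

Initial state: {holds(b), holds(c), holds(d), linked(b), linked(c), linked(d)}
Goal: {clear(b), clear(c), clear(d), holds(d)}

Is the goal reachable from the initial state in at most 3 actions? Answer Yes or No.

1. free(b,b)  →  {clear(b), holds(b), holds(c), holds(d), linked(b), linked(c), linked(d)}
2. free(c,d)  →  {clear(b), clear(c), clear(d), holds(b), holds(c), holds(d), linked(b), linked(c), linked(d)}
optimal plan length = 2; 2 ≤ 3

Yes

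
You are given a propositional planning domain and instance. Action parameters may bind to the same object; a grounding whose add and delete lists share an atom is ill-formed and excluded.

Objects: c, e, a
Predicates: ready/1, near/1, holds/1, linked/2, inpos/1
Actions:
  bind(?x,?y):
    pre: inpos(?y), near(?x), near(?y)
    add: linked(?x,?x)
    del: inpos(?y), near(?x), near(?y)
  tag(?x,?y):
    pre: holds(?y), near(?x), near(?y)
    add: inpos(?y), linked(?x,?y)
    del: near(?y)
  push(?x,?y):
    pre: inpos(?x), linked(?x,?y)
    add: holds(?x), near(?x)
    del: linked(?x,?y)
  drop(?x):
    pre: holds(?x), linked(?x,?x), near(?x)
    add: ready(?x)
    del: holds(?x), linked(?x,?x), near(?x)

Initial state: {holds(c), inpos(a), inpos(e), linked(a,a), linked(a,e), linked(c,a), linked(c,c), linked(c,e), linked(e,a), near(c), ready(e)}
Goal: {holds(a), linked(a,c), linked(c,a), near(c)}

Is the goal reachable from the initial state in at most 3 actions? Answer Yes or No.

Yes

1. push(a,e)  →  {holds(a), holds(c), inpos(a), inpos(e), linked(a,a), linked(c,a), linked(c,c), linked(c,e), linked(e,a), near(a), near(c), ready(e)}
2. tag(a,c)  →  {holds(a), holds(c), inpos(a), inpos(c), inpos(e), linked(a,a), linked(a,c), linked(c,a), linked(c,c), linked(c,e), linked(e,a), near(a), ready(e)}
3. push(c,c)  →  {holds(a), holds(c), inpos(a), inpos(c), inpos(e), linked(a,a), linked(a,c), linked(c,a), linked(c,e), linked(e,a), near(a), near(c), ready(e)}
optimal plan length = 3; 3 ≤ 3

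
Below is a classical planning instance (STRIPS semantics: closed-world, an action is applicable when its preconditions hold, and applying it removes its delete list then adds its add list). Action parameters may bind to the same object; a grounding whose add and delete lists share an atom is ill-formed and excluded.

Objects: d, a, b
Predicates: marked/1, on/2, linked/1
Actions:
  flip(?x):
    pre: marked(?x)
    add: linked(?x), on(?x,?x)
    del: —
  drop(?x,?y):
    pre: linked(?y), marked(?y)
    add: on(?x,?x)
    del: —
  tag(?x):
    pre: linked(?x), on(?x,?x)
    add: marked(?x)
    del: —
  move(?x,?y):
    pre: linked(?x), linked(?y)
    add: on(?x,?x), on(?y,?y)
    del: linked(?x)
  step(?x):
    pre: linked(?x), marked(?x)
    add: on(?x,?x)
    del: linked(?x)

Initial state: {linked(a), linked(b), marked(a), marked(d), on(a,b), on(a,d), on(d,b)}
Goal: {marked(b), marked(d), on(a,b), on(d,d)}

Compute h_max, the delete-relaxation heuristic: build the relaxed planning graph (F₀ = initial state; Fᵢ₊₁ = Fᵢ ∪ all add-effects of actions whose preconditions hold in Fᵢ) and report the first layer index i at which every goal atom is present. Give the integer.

2

F0 = init (7 atoms)
F1 = F0 ∪ {linked(d), on(a,a), on(b,b), on(d,d)}  (11 atoms)
F2 = F1 ∪ {marked(b)}  (12 atoms)
goal ⊆ F2  ⇒  h_max = 2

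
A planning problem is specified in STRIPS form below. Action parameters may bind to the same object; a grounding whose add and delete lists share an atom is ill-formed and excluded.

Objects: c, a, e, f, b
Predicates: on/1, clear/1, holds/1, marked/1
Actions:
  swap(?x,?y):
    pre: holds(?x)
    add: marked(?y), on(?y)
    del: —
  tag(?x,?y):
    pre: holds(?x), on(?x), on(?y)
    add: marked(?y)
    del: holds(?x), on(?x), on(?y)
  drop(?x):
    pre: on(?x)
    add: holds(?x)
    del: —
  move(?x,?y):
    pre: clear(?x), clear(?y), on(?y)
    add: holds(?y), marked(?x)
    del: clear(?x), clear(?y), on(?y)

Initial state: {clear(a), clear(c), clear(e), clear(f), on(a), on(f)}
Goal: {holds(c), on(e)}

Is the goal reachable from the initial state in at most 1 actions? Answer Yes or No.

1. drop(a)  →  {clear(a), clear(c), clear(e), clear(f), holds(a), on(a), on(f)}
2. swap(a,c)  →  {clear(a), clear(c), clear(e), clear(f), holds(a), marked(c), on(a), on(c), on(f)}
3. swap(a,e)  →  {clear(a), clear(c), clear(e), clear(f), holds(a), marked(c), marked(e), on(a), on(c), on(e), on(f)}
4. drop(c)  →  {clear(a), clear(c), clear(e), clear(f), holds(a), holds(c), marked(c), marked(e), on(a), on(c), on(e), on(f)}
optimal plan length = 4; 4 > 1

No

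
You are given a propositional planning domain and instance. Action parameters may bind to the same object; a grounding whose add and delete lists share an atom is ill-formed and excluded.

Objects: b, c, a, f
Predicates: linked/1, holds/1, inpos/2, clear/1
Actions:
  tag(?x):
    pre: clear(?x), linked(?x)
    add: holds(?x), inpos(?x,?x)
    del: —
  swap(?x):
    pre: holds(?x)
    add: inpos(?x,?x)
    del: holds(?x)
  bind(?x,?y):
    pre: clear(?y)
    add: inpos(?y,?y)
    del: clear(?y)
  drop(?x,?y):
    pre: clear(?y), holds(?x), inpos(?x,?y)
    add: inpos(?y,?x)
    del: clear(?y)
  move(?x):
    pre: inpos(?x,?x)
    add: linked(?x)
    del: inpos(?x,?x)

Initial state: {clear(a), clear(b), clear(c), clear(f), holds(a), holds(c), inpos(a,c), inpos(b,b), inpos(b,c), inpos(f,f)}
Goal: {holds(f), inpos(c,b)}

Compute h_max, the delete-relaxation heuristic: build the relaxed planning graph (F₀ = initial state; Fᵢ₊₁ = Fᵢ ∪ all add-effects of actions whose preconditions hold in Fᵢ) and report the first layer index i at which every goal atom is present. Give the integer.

3

F0 = init (10 atoms)
F1 = F0 ∪ {inpos(a,a), inpos(c,a), inpos(c,c), linked(b), linked(f)}  (15 atoms)
F2 = F1 ∪ {holds(b), holds(f), linked(a), linked(c)}  (19 atoms)
F3 = F2 ∪ {inpos(c,b)}  (20 atoms)
goal ⊆ F3  ⇒  h_max = 3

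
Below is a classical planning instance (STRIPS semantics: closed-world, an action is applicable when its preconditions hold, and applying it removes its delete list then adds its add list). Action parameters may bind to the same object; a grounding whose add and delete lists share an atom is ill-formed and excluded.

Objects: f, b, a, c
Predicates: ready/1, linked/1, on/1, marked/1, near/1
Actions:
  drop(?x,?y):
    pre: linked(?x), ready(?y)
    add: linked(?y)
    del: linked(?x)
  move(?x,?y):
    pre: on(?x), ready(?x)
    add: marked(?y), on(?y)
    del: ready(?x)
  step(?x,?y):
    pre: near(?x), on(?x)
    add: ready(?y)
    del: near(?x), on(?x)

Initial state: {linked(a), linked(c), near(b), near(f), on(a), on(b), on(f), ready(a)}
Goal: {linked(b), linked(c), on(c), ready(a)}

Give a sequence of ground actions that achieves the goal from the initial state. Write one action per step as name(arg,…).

1. step(f,b)  →  {linked(a), linked(c), near(b), on(a), on(b), ready(a), ready(b)}
2. drop(a,b)  →  {linked(b), linked(c), near(b), on(a), on(b), ready(a), ready(b)}
3. move(b,c)  →  {linked(b), linked(c), marked(c), near(b), on(a), on(b), on(c), ready(a)}

step(f,b); drop(a,b); move(b,c)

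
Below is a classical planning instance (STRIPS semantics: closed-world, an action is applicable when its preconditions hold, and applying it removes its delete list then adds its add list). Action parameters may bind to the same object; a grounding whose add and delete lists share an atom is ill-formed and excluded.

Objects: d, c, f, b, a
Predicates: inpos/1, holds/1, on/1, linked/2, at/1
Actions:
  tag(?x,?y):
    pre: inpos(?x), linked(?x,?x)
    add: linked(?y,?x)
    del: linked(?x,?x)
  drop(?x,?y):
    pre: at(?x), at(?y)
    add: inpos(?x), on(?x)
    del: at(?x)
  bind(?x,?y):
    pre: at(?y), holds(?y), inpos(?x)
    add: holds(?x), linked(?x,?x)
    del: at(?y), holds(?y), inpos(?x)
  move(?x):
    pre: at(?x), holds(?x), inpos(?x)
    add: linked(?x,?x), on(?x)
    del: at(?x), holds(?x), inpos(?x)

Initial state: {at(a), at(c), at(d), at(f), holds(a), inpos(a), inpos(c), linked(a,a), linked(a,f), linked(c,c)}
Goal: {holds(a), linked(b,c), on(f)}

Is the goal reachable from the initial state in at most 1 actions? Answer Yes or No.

No

1. tag(c,b)  →  {at(a), at(c), at(d), at(f), holds(a), inpos(a), inpos(c), linked(a,a), linked(a,f), linked(b,c)}
2. drop(f,d)  →  {at(a), at(c), at(d), holds(a), inpos(a), inpos(c), inpos(f), linked(a,a), linked(a,f), linked(b,c), on(f)}
optimal plan length = 2; 2 > 1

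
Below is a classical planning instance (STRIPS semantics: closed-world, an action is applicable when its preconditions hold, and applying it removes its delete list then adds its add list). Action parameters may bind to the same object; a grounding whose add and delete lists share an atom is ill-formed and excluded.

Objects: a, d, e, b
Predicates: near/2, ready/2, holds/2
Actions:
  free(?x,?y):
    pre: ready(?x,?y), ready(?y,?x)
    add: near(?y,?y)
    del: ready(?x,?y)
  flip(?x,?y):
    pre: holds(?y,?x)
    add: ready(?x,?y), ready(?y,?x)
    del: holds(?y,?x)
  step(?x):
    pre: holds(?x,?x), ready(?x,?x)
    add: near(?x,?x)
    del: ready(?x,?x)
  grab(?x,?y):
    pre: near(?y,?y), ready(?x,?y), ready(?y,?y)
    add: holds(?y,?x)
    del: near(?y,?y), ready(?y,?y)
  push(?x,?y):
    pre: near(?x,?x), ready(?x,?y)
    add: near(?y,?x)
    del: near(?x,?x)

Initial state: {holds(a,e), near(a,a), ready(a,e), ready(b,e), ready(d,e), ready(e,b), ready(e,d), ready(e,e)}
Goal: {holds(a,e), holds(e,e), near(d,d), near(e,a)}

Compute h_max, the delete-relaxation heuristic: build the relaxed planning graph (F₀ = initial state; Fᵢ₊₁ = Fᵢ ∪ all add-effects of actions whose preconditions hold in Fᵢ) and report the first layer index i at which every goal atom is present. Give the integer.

F0 = init (8 atoms)
F1 = F0 ∪ {near(b,b), near(d,d), near(e,a), near(e,e), ready(e,a)}  (13 atoms)
F2 = F1 ∪ {holds(e,a), holds(e,b), holds(e,d), holds(e,e), near(a,e), near(b,e), near(d,e), near(e,b), near(e,d)}  (22 atoms)
goal ⊆ F2  ⇒  h_max = 2

2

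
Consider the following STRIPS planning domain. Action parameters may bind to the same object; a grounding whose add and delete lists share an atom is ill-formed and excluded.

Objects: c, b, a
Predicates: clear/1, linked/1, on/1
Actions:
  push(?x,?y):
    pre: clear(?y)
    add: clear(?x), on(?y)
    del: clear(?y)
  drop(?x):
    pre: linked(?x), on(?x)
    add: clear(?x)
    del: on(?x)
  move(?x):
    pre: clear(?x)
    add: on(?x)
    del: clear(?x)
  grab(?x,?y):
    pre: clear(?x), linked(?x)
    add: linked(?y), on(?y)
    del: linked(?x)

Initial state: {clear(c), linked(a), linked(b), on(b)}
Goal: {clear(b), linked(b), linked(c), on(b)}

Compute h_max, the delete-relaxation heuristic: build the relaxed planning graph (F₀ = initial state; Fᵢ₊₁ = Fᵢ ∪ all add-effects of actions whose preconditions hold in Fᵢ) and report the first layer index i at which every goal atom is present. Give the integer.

F0 = init (4 atoms)
F1 = F0 ∪ {clear(a), clear(b), on(c)}  (7 atoms)
F2 = F1 ∪ {linked(c), on(a)}  (9 atoms)
goal ⊆ F2  ⇒  h_max = 2

2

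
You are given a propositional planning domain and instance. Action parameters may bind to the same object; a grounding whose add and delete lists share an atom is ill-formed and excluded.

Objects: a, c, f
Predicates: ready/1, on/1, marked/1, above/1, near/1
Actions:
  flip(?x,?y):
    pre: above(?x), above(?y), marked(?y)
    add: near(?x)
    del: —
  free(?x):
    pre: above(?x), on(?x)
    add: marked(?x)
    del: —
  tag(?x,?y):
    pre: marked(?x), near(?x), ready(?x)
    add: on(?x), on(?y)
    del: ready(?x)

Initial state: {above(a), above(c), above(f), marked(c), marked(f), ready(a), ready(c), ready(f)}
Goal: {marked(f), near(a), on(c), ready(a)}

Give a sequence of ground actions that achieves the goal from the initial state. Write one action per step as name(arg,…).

1. flip(a,c)  →  {above(a), above(c), above(f), marked(c), marked(f), near(a), ready(a), ready(c), ready(f)}
2. flip(c,c)  →  {above(a), above(c), above(f), marked(c), marked(f), near(a), near(c), ready(a), ready(c), ready(f)}
3. tag(c,a)  →  {above(a), above(c), above(f), marked(c), marked(f), near(a), near(c), on(a), on(c), ready(a), ready(f)}

flip(a,c); flip(c,c); tag(c,a)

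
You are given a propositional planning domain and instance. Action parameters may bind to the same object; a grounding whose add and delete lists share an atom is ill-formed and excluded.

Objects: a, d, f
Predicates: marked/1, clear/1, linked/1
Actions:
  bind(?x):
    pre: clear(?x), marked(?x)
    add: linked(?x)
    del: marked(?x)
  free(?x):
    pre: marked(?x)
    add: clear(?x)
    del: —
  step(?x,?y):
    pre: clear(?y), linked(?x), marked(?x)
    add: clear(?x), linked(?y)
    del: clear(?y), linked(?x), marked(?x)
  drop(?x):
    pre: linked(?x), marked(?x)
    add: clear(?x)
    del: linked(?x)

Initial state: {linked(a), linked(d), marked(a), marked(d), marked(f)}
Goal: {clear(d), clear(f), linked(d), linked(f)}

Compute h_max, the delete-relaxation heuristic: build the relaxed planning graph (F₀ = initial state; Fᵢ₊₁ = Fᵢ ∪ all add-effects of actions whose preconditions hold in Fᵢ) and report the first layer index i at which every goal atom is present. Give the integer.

F0 = init (5 atoms)
F1 = F0 ∪ {clear(a), clear(d), clear(f)}  (8 atoms)
F2 = F1 ∪ {linked(f)}  (9 atoms)
goal ⊆ F2  ⇒  h_max = 2

2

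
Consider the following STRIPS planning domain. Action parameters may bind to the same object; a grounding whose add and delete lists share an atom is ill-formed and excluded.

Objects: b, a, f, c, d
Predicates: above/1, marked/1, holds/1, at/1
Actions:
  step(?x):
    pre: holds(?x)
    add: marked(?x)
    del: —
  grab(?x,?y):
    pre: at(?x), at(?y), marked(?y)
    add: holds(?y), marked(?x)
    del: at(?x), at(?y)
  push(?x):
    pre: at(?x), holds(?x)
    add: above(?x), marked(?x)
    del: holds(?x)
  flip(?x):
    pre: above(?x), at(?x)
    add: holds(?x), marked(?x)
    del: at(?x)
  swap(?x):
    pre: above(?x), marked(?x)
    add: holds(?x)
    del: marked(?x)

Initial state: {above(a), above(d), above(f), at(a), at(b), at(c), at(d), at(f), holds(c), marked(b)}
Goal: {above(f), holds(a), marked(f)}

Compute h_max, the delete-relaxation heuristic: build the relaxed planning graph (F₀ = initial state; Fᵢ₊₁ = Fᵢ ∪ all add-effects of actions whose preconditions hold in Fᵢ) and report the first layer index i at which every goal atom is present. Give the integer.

1

F0 = init (10 atoms)
F1 = F0 ∪ {above(c), holds(a), holds(b), holds(d), holds(f), marked(a), marked(c), marked(d), marked(f)}  (19 atoms)
goal ⊆ F1  ⇒  h_max = 1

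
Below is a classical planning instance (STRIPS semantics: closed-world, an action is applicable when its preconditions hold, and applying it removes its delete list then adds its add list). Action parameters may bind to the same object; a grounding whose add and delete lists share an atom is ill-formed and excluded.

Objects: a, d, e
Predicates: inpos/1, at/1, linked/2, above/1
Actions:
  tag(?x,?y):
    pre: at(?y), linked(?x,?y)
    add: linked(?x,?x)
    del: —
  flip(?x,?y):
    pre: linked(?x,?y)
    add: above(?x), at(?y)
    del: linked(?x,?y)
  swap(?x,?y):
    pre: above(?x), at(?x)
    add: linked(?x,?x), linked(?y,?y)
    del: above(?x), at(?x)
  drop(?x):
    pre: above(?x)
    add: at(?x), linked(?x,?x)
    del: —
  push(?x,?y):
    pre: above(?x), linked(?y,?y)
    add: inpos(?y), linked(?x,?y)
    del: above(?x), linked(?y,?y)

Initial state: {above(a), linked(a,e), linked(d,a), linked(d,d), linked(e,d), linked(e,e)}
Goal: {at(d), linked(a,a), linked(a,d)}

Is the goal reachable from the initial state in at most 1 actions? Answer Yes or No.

1. flip(e,d)  →  {above(a), above(e), at(d), linked(a,e), linked(d,a), linked(d,d), linked(e,e)}
2. drop(a)  →  {above(a), above(e), at(a), at(d), linked(a,a), linked(a,e), linked(d,a), linked(d,d), linked(e,e)}
3. push(a,d)  →  {above(e), at(a), at(d), inpos(d), linked(a,a), linked(a,d), linked(a,e), linked(d,a), linked(e,e)}
optimal plan length = 3; 3 > 1

No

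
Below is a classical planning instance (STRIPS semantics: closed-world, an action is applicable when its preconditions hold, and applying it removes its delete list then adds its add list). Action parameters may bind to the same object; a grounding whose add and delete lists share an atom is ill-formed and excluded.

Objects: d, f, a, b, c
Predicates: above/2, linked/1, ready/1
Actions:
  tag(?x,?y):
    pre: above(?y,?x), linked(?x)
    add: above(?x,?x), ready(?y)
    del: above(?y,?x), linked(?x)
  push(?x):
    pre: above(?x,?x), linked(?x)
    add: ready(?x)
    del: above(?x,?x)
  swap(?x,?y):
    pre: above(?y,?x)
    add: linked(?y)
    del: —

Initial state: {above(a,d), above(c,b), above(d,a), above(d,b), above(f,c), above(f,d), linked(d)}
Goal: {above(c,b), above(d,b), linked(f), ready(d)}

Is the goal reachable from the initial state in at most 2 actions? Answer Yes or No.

No

1. swap(d,f)  →  {above(a,d), above(c,b), above(d,a), above(d,b), above(f,c), above(f,d), linked(d), linked(f)}
2. swap(d,a)  →  {above(a,d), above(c,b), above(d,a), above(d,b), above(f,c), above(f,d), linked(a), linked(d), linked(f)}
3. tag(a,d)  →  {above(a,a), above(a,d), above(c,b), above(d,b), above(f,c), above(f,d), linked(d), linked(f), ready(d)}
optimal plan length = 3; 3 > 2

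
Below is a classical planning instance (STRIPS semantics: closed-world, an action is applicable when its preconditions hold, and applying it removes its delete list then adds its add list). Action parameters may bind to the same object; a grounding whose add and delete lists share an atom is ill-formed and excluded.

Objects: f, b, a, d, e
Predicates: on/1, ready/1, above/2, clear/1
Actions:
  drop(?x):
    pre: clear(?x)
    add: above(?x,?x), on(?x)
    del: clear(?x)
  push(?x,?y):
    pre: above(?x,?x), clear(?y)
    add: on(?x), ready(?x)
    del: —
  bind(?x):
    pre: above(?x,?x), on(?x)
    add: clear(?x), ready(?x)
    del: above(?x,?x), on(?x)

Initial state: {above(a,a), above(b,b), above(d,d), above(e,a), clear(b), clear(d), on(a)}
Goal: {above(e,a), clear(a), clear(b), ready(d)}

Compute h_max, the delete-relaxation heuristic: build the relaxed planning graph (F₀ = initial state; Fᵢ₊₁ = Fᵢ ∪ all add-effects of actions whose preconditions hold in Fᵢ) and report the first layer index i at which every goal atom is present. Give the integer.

F0 = init (7 atoms)
F1 = F0 ∪ {clear(a), on(b), on(d), ready(a), ready(b), ready(d)}  (13 atoms)
goal ⊆ F1  ⇒  h_max = 1

1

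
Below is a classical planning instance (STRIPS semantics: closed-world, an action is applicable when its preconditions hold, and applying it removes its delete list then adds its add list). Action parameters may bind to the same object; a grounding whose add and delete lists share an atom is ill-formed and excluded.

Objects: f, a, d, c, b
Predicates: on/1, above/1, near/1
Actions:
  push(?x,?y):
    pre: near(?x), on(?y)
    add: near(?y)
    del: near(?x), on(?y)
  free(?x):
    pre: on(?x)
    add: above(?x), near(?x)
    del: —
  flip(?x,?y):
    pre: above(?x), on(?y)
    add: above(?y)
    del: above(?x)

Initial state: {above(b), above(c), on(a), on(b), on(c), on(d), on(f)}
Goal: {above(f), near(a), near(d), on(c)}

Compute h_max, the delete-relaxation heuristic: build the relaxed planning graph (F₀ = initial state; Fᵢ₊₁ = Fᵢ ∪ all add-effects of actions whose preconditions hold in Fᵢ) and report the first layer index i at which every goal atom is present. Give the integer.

1

F0 = init (7 atoms)
F1 = F0 ∪ {above(a), above(d), above(f), near(a), near(b), near(c), near(d), near(f)}  (15 atoms)
goal ⊆ F1  ⇒  h_max = 1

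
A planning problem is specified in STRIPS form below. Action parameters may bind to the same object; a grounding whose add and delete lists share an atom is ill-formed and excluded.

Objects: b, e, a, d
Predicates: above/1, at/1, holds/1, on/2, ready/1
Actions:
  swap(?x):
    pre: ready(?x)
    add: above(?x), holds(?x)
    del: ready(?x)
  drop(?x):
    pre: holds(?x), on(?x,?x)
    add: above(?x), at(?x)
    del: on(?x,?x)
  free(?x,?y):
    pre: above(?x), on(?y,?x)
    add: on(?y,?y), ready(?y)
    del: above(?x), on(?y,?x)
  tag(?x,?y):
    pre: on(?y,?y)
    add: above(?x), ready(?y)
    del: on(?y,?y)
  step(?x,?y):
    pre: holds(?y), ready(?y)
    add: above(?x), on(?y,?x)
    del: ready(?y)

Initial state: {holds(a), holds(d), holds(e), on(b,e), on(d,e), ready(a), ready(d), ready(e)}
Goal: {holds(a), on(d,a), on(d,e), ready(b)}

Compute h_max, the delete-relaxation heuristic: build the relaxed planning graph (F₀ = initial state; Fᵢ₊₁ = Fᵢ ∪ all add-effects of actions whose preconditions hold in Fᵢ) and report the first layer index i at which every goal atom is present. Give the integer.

F0 = init (8 atoms)
F1 = F0 ∪ {above(a), above(b), above(d), above(e), on(a,a), on(a,b), on(a,d), on(a,e), on(d,a), on(d,b), on(d,d), on(e,a), on(e,b), on(e,d), on(e,e)}  (23 atoms)
F2 = F1 ∪ {at(a), at(d), at(e), on(b,b), ready(b)}  (28 atoms)
goal ⊆ F2  ⇒  h_max = 2

2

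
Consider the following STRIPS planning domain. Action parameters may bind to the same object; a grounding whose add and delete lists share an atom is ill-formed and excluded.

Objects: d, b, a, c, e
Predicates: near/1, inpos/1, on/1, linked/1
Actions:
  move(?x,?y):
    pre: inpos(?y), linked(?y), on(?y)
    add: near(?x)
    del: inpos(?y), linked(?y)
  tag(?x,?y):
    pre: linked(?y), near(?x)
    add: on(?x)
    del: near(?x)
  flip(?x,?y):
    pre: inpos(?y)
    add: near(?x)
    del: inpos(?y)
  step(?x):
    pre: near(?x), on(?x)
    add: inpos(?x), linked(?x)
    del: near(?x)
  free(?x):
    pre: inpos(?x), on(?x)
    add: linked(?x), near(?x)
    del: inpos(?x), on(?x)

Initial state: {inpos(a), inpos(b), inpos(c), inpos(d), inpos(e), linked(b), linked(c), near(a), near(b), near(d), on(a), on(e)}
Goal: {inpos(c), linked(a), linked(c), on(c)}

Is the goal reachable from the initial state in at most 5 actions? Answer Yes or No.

Yes

1. flip(c,d)  →  {inpos(a), inpos(b), inpos(c), inpos(e), linked(b), linked(c), near(a), near(b), near(c), near(d), on(a), on(e)}
2. tag(c,b)  →  {inpos(a), inpos(b), inpos(c), inpos(e), linked(b), linked(c), near(a), near(b), near(d), on(a), on(c), on(e)}
3. step(a)  →  {inpos(a), inpos(b), inpos(c), inpos(e), linked(a), linked(b), linked(c), near(b), near(d), on(a), on(c), on(e)}
optimal plan length = 3; 3 ≤ 5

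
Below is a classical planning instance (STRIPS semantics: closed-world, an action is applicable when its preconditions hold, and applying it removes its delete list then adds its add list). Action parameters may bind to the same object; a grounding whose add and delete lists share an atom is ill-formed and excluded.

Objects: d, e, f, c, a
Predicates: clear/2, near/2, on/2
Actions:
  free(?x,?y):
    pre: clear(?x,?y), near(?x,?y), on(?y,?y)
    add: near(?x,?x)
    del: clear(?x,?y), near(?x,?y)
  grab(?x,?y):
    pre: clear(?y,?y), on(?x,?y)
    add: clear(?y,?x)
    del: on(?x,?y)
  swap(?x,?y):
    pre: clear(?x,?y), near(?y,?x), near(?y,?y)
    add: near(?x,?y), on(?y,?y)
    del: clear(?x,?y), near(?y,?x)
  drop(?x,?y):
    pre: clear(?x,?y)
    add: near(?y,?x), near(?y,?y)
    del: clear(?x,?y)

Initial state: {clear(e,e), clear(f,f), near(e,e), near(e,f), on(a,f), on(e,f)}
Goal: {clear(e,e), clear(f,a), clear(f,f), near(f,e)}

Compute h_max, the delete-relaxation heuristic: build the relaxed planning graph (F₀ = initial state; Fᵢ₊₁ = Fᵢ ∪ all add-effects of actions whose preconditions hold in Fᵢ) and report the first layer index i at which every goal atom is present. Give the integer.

F0 = init (6 atoms)
F1 = F0 ∪ {clear(f,a), clear(f,e), near(f,f)}  (9 atoms)
F2 = F1 ∪ {near(a,a), near(a,f), near(f,e), on(e,e)}  (13 atoms)
goal ⊆ F2  ⇒  h_max = 2

2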